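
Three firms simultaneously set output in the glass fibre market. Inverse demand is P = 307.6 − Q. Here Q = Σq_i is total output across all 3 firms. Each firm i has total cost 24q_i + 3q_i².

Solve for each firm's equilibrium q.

A representative firm's profit is π_i = q_i(307.6 − Q) − 24q_i − 3q_i², with Q = q_i + Σ_{j≠i} q_j.
First-order condition: 283.6 − 8q_i − Σ_{j≠i} q_j = 0.
In a symmetric equilibrium every firm chooses the same q, so Σ_{j≠i} q_j = 2q. The condition becomes 283.6 − 10q = 0, giving q = 283.6/10 = 28.36.

28.36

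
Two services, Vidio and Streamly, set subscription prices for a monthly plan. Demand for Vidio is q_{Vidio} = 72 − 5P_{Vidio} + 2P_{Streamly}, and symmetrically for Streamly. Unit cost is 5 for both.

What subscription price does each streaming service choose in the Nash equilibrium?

Vidio's profit: π = (P_{Vidio} − 5)(72 − 5P_{Vidio} + 2P_{Streamly}).
∂π/∂P_{Vidio} = 97 − 10P_{Vidio} + 2P_{Streamly} = 0 ⇒ P_{Vidio} = 9.7 + 0.2P_{Streamly}.
By symmetry P_{Streamly} = P_{Vidio}; substituting into the reaction function, 0.8P_{Vidio} = 9.7 and P_{Vidio} = 12.125.

12.125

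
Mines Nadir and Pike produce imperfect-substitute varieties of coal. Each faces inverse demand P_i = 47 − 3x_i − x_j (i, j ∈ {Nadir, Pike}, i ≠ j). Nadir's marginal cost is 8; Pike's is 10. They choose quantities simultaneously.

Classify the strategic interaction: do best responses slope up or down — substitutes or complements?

Mine Nadir's profit: π = x_{Nadir}(47 − 3x_{Nadir} − x_{Pike}) − 8x_{Nadir}.
∂π/∂x_{Nadir} = 39 − 6x_{Nadir} − x_{Pike} = 0 ⇒ x_{Nadir} = 6.5 − (1/6)x_{Pike}.
The best-response slope dx_{Nadir}/dx_{Pike} = −1/6 < 0: the reaction function is downward-sloping, so the choices are strategic substitutes.

strategic substitutes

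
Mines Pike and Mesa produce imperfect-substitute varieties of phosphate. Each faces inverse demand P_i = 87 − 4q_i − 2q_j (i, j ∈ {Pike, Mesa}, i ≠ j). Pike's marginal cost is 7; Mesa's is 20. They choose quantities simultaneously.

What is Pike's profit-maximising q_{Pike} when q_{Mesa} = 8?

8

Mine Pike's profit: π = q_{Pike}(87 − 4q_{Pike} − 2q_{Mesa}) − 7q_{Pike}.
∂π/∂q_{Pike} = 80 − 8q_{Pike} − 2q_{Mesa} = 0 ⇒ q_{Pike} = 10 − 0.25q_{Mesa}.
At q_{Mesa} = 8: q_{Pike} = 10 − 0.25·8 = 8.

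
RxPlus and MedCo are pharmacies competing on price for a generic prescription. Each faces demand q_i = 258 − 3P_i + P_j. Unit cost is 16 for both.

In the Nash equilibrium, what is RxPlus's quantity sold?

135.6

RxPlus's profit: π = (P_{RxPlus} − 16)(258 − 3P_{RxPlus} + P_{MedCo}).
∂π/∂P_{RxPlus} = 306 − 6P_{RxPlus} + P_{MedCo} = 0 ⇒ P_{RxPlus} = 51 + (1/6)P_{MedCo}.
By symmetry P_{MedCo} = P_{RxPlus}; substituting into the reaction function, (5/6)P_{RxPlus} = 51 and P_{RxPlus} = 61.2.
q_{RxPlus} = 258 − 3·61.2 + 61.2 = 135.6.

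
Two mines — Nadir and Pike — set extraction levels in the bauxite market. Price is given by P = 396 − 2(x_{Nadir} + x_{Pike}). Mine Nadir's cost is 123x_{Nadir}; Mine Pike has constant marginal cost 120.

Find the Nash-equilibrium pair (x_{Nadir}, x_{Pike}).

Mine Nadir's profit: π = x_{Nadir}(396 − 2(x_{Nadir} + x_{Pike})) − 123x_{Nadir}.
∂π/∂x_{Nadir} = 273 − 4x_{Nadir} − 2x_{Pike} = 0, so x_{Nadir} = 68.25 − 0.5x_{Pike}.
By the same steps for Pike: x_{Pike} = 69 − 0.5x_{Nadir}.
Plugging x_{Pike} into Nadir's best response: x_{Nadir} = 68.25 − 0.5(69 − 0.5x_{Nadir}) ⇒ 0.75x_{Nadir} = 33.75, so x_{Nadir} = 45.
Then x_{Pike} = 69 − 0.5·45 = 46.5.

45, 46.5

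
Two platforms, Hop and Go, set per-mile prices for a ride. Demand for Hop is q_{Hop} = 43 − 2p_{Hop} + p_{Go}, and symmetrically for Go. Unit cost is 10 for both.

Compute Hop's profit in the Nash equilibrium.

Hop's profit: π = (p_{Hop} − 10)(43 − 2p_{Hop} + p_{Go}).
∂π/∂p_{Hop} = 63 − 4p_{Hop} + p_{Go} = 0 ⇒ p_{Hop} = 15.75 + 0.25p_{Go}.
The game is symmetric, so in equilibrium p_{Go} = p_{Hop}: the reaction function gives 0.75p_{Hop} = 15.75, hence p_{Hop} = 21.
q_{Hop} = 43 − 2·21 + 21 = 22.
Profit = (21 − 10)·22 = 242.

242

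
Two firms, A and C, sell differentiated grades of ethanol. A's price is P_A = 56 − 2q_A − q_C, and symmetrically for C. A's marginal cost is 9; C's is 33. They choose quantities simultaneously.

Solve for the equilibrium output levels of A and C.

11, 3

Firm A's profit: π = q_A(56 − 2q_A − q_C) − 9q_A.
∂π/∂q_A = 47 − 4q_A − q_C = 0 ⇒ q_A = 11.75 − 0.25q_C.
Similarly q_C = 5.75 − 0.25q_A.
Substituting the second reaction function into the first: q_A = 11.75 − 0.25(5.75 − 0.25q_A), which gives 0.9375q_A = 10.3125 ⇒ q_A = 11.
Then q_C = 5.75 − 0.25·11 = 3.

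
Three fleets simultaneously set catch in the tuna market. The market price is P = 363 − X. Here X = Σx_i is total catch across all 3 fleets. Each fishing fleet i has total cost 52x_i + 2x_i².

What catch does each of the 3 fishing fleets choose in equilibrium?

A representative fishing fleet's profit is π_i = x_i(363 − X) − 52x_i − 2x_i², with X = x_i + Σ_{j≠i} x_j.
First-order condition: 311 − 6x_i − Σ_{j≠i} x_j = 0.
In a symmetric equilibrium every fishing fleet chooses the same x, so Σ_{j≠i} x_j = 2x. The condition becomes 311 − 8x = 0, giving x = 311/8 = 38.875.

38.875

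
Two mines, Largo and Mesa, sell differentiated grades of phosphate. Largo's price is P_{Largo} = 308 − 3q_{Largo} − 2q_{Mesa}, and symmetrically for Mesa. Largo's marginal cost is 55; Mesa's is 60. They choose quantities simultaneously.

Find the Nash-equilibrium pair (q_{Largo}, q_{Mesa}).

Mine Largo's profit: π = q_{Largo}(308 − 3q_{Largo} − 2q_{Mesa}) − 55q_{Largo}.
∂π/∂q_{Largo} = 253 − 6q_{Largo} − 2q_{Mesa} = 0 ⇒ q_{Largo} = 253/6 − (1/3)q_{Mesa}.
Similarly q_{Mesa} = 124/3 − (1/3)q_{Largo}.
Solving the two reaction functions simultaneously: (1 − (−1/3)(−1/3))q_{Largo} = 253/6 − (1/3)·(124/3), so (8/9)q_{Largo} = 511/18 and q_{Largo} = 31.9375.
Then q_{Mesa} = 124/3 − (1/3)·31.9375 = 30.6875.

31.9375, 30.6875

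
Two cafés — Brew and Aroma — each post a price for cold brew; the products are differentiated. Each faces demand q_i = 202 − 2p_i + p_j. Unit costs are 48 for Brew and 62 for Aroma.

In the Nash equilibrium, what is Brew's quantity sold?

Brew's profit: π = (p_{Brew} − 48)(202 − 2p_{Brew} + p_{Aroma}).
∂π/∂p_{Brew} = 298 − 4p_{Brew} + p_{Aroma} = 0 ⇒ p_{Brew} = 74.5 + 0.25p_{Aroma}.
Similarly p_{Aroma} = 81.5 + 0.25p_{Brew}.
Plugging p_{Aroma} into Brew's best response: p_{Brew} = 74.5 + 0.25(81.5 + 0.25p_{Brew}) ⇒ 0.9375p_{Brew} = 94.875, so p_{Brew} = 101.2.
Then p_{Aroma} = 81.5 + 0.25·101.2 = 106.8.
q_{Brew} = 202 − 2·101.2 + 106.8 = 106.4.

106.4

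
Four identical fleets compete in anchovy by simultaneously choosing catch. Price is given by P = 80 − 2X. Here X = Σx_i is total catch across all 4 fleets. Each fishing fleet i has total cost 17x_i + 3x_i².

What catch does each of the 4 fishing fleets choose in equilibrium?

A representative fishing fleet's profit is π_i = x_i(80 − 2X) − 17x_i − 3x_i², with X = x_i + Σ_{j≠i} x_j.
First-order condition: 63 − 10x_i − 2Σ_{j≠i} x_j = 0.
Imposing symmetry (x_j = x for all j) turns Σ_{j≠i} x_j into 3x, so 63 = 16x and x = 3.9375.

3.9375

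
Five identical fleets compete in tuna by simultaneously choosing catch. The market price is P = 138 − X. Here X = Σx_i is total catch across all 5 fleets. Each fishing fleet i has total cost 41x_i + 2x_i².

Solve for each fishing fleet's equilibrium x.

9.7

A representative fishing fleet's profit is π_i = x_i(138 − X) − 41x_i − 2x_i², with X = x_i + Σ_{j≠i} x_j.
First-order condition: 97 − 6x_i − Σ_{j≠i} x_j = 0.
In a symmetric equilibrium every fishing fleet chooses the same x, so Σ_{j≠i} x_j = 4x. The condition becomes 97 − 10x = 0, giving x = 97/10 = 9.7.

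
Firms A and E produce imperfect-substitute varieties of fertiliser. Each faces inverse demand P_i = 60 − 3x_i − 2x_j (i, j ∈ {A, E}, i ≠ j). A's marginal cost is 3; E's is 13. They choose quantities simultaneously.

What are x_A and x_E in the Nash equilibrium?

Firm A's profit: π = x_A(60 − 3x_A − 2x_E) − 3x_A.
∂π/∂x_A = 57 − 6x_A − 2x_E = 0 ⇒ x_A = 9.5 − (1/3)x_E.
Similarly x_E = 47/6 − (1/3)x_A.
Solving the two reaction functions simultaneously: (1 − (−1/3)(−1/3))x_A = 9.5 − (1/3)·(47/6), so (8/9)x_A = 62/9 and x_A = 7.75.
Then x_E = 47/6 − (1/3)·7.75 = 5.25.

7.75, 5.25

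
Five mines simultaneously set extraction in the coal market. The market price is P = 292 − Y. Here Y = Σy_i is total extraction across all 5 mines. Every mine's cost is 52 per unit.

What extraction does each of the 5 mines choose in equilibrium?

40

A representative mine's profit is π_i = y_i(292 − Y) − 52y_i, with Y = y_i + Σ_{j≠i} y_j.
First-order condition: 240 − 2y_i − Σ_{j≠i} y_j = 0.
In a symmetric equilibrium every mine chooses the same y, so Σ_{j≠i} y_j = 4y. The condition becomes 240 − 6y = 0, giving y = 240/6 = 40.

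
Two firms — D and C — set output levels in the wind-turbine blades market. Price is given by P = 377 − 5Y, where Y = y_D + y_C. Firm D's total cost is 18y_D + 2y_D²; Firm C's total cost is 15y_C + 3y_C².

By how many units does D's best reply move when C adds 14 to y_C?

Firm D's profit: π = y_D(377 − 5(y_D + y_C)) − 18y_D − 2y_D².
∂π/∂y_D = 359 − 14y_D − 5y_C = 0, so y_D = 359/14 − (5/14)y_C.
The reaction-function slope is −5/14, so a 14-unit rise in y_C moves y_D by −5/14 × 14 = −5. D's best response falls — the actions are strategic substitutes.

-5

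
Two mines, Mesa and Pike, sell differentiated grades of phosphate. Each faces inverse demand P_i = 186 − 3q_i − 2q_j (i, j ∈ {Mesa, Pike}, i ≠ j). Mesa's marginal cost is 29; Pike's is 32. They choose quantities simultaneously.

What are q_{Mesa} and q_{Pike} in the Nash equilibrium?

19.8125, 19.0625

Mine Mesa's profit: π = q_{Mesa}(186 − 3q_{Mesa} − 2q_{Pike}) − 29q_{Mesa}.
∂π/∂q_{Mesa} = 157 − 6q_{Mesa} − 2q_{Pike} = 0 ⇒ q_{Mesa} = 157/6 − (1/3)q_{Pike}.
Similarly q_{Pike} = 77/3 − (1/3)q_{Mesa}.
Substituting the second reaction function into the first: q_{Mesa} = 157/6 − (1/3)(77/3 − (1/3)q_{Mesa}), which gives (8/9)q_{Mesa} = 317/18 ⇒ q_{Mesa} = 19.8125.
Then q_{Pike} = 77/3 − (1/3)·19.8125 = 19.0625.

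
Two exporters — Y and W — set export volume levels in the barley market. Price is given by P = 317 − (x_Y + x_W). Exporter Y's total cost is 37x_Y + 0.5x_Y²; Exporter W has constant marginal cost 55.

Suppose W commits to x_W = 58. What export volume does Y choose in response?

74

Exporter Y's profit: π = x_Y(317 − (x_Y + x_W)) − 37x_Y − 0.5x_Y².
∂π/∂x_Y = 280 − 3x_Y − x_W = 0, so x_Y = 280/3 − (1/3)x_W.
At x_W = 58: x_Y = 280/3 − (1/3)·58 = 74.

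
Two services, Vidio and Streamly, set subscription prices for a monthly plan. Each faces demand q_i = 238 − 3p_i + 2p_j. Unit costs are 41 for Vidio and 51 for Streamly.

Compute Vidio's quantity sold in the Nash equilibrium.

153.375

Vidio's profit: π = (p_{Vidio} − 41)(238 − 3p_{Vidio} + 2p_{Streamly}).
∂π/∂p_{Vidio} = 361 − 6p_{Vidio} + 2p_{Streamly} = 0 ⇒ p_{Vidio} = 361/6 + (1/3)p_{Streamly}.
Similarly p_{Streamly} = 391/6 + (1/3)p_{Vidio}.
Plugging p_{Streamly} into Vidio's best response: p_{Vidio} = 361/6 + (1/3)(391/6 + (1/3)p_{Vidio}) ⇒ (8/9)p_{Vidio} = 737/9, so p_{Vidio} = 92.125.
Then p_{Streamly} = 391/6 + (1/3)·92.125 = 95.875.
q_{Vidio} = 238 − 3·92.125 + 2·95.875 = 153.375.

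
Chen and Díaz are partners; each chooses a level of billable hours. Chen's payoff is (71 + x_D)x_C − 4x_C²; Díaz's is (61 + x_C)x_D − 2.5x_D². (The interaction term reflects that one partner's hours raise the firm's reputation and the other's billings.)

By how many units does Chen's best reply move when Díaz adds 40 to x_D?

5

Expanding Chen's payoff: 71x_C + x_Dx_C − 4x_C².
∂π/∂x_C = 71 + x_D − 8x_C = 0, so x_C = 8.875 + 0.125x_D.
The reaction-function slope is 0.125, so a 40-unit rise in x_D moves x_C by 0.125 × 40 = 5. Chen's best response rises — the actions are strategic complements.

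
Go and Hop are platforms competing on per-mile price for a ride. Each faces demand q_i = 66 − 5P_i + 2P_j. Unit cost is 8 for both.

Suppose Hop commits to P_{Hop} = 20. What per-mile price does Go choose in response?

Go's profit: π = (P_{Go} − 8)(66 − 5P_{Go} + 2P_{Hop}).
∂π/∂P_{Go} = 106 − 10P_{Go} + 2P_{Hop} = 0 ⇒ P_{Go} = 10.6 + 0.2P_{Hop}.
At P_{Hop} = 20: P_{Go} = 10.6 + 0.2·20 = 14.6.

14.6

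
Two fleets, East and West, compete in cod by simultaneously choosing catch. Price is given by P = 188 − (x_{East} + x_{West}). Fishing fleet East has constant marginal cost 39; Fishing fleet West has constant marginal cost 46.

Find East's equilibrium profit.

2704

Fishing fleet East's profit: π = x_{East}(188 − (x_{East} + x_{West})) − 39x_{East}.
∂π/∂x_{East} = 149 − 2x_{East} − x_{West} = 0, so x_{East} = 74.5 − 0.5x_{West}.
By the same steps for West: x_{West} = 71 − 0.5x_{East}.
Substituting the second reaction function into the first: x_{East} = 74.5 − 0.5(71 − 0.5x_{East}), which gives 0.75x_{East} = 39 ⇒ x_{East} = 52.
Then x_{West} = 71 − 0.5·52 = 45.
Price P = 188 − 97 = 91.
East's profit: (91 − 39)·52 = 2704.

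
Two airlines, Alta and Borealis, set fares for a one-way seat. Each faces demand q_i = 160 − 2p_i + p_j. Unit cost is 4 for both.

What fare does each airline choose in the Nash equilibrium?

Alta's profit: π = (p_{Alta} − 4)(160 − 2p_{Alta} + p_{Borealis}).
∂π/∂p_{Alta} = 168 − 4p_{Alta} + p_{Borealis} = 0 ⇒ p_{Alta} = 42 + 0.25p_{Borealis}.
The game is symmetric, so in equilibrium p_{Borealis} = p_{Alta}: the reaction function gives 0.75p_{Alta} = 42, hence p_{Alta} = 56.

56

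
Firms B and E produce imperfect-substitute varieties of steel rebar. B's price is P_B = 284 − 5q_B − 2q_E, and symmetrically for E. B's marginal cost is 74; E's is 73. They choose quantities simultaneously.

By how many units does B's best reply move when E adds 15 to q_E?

Firm B's profit: π = q_B(284 − 5q_B − 2q_E) − 74q_B.
∂π/∂q_B = 210 − 10q_B − 2q_E = 0 ⇒ q_B = 21 − 0.2q_E.
The reaction-function slope is −0.2, so a 15-unit rise in q_E moves q_B by −0.2 × 15 = −3. B's best response falls — the actions are strategic substitutes.

-3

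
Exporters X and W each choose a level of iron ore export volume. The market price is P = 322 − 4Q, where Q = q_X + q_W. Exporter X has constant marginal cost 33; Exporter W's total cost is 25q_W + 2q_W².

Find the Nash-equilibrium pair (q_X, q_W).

28.5, 15.25

Exporter X's profit: π = q_X(322 − 4(q_X + q_W)) − 33q_X.
∂π/∂q_X = 289 − 8q_X − 4q_W = 0, so q_X = 36.125 − 0.5q_W.
For W: ∂π/∂q_W = 297 − 12q_W − 4q_X = 0 ⇒ q_W = 24.75 − (1/3)q_X.
Plugging q_W into X's best response: q_X = 36.125 − 0.5(24.75 − (1/3)q_X) ⇒ (5/6)q_X = 23.75, so q_X = 28.5.
Then q_W = 24.75 − (1/3)·28.5 = 15.25.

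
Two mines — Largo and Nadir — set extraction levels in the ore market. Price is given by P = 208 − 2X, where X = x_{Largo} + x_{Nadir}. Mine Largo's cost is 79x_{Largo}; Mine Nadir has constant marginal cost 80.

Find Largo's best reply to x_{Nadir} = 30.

17.25

Mine Largo's profit: π = x_{Largo}(208 − 2(x_{Largo} + x_{Nadir})) − 79x_{Largo}.
∂π/∂x_{Largo} = 129 − 4x_{Largo} − 2x_{Nadir} = 0, so x_{Largo} = 32.25 − 0.5x_{Nadir}.
At x_{Nadir} = 30: x_{Largo} = 32.25 − 0.5·30 = 17.25.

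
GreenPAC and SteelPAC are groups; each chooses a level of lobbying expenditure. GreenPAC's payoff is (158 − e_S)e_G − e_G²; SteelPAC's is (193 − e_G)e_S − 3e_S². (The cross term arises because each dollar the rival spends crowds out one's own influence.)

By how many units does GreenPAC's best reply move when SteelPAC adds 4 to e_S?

Expanding GreenPAC's payoff: 158e_G − e_Se_G − e_G².
∂π/∂e_G = 158 − e_S − 2e_G = 0, so e_G = 79 − 0.5e_S.
The reaction-function slope is −0.5, so a 4-unit rise in e_S moves e_G by −0.5 × 4 = −2. GreenPAC's best response falls — the actions are strategic substitutes.

-2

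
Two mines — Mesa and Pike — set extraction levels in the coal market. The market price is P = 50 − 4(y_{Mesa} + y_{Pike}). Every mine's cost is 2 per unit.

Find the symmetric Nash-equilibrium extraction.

4

Mine Mesa's profit: π = y_{Mesa}(50 − 4(y_{Mesa} + y_{Pike})) − 2y_{Mesa}.
∂π/∂y_{Mesa} = 48 − 8y_{Mesa} − 4y_{Pike} = 0, so y_{Mesa} = 6 − 0.5y_{Pike}.
Setting y_{Mesa} = y_{Pike} in the reaction function: y_{Mesa} = 6 − 0.5y_{Mesa}, so y_{Mesa} = 6 / 1.5 = 4.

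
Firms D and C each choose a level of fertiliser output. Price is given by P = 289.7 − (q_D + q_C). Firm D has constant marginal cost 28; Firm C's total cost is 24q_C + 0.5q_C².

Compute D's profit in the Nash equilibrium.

Firm D's profit: π = q_D(289.7 − (q_D + q_C)) − 28q_D.
∂π/∂q_D = 261.7 − 2q_D − q_C = 0, so q_D = 130.85 − 0.5q_C.
For C: ∂π/∂q_C = 265.7 − 3q_C − q_D = 0 ⇒ q_C = 2657/30 − (1/3)q_D.
Solving the two reaction functions simultaneously: (1 − (−0.5)(−1/3))q_D = 130.85 − 0.5·(2657/30), so (5/6)q_D = 2597/30 and q_D = 103.88.
Then q_C = 2657/30 − (1/3)·103.88 = 53.94.
Price P = 289.7 − 157.82 = 131.88.
D's profit: (131.88 − 28)·103.88 = 10791.0544.

10791.0544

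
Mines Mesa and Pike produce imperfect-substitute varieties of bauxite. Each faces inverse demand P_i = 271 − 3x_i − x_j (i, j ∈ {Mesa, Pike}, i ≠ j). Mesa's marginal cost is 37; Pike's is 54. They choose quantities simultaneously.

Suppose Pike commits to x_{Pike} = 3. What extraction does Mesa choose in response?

38.5

Mine Mesa's profit: π = x_{Mesa}(271 − 3x_{Mesa} − x_{Pike}) − 37x_{Mesa}.
∂π/∂x_{Mesa} = 234 − 6x_{Mesa} − x_{Pike} = 0 ⇒ x_{Mesa} = 39 − (1/6)x_{Pike}.
At x_{Pike} = 3: x_{Mesa} = 39 − (1/6)·3 = 38.5.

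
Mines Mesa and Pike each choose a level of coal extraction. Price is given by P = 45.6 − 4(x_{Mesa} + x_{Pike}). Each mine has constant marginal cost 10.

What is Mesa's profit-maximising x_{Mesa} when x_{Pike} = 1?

Mine Mesa's profit: π = x_{Mesa}(45.6 − 4(x_{Mesa} + x_{Pike})) − 10x_{Mesa}.
∂π/∂x_{Mesa} = 35.6 − 8x_{Mesa} − 4x_{Pike} = 0, so x_{Mesa} = 4.45 − 0.5x_{Pike}.
At x_{Pike} = 1: x_{Mesa} = 4.45 − 0.5·1 = 3.95.

3.95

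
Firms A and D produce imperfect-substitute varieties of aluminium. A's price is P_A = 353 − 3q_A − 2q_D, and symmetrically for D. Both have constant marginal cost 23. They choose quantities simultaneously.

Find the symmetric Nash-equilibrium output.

Firm A's profit: π = q_A(353 − 3q_A − 2q_D) − 23q_A.
∂π/∂q_A = 330 − 6q_A − 2q_D = 0 ⇒ q_A = 55 − (1/3)q_D.
Setting q_A = q_D in the reaction function: q_A = 55 − (1/3)q_A, so q_A = 55 / (4/3) = 41.25.

41.25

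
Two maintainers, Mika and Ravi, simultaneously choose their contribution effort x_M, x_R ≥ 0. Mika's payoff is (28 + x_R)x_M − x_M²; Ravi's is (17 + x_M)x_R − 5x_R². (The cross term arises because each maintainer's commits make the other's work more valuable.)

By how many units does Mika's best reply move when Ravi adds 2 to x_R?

1

Expanding Mika's payoff: 28x_M + x_Rx_M − x_M².
∂π/∂x_M = 28 + x_R − 2x_M = 0, so x_M = 14 + 0.5x_R.
The reaction-function slope is 0.5, so a 2-unit rise in x_R moves x_M by 0.5 × 2 = 1. Mika's best response rises — the actions are strategic complements.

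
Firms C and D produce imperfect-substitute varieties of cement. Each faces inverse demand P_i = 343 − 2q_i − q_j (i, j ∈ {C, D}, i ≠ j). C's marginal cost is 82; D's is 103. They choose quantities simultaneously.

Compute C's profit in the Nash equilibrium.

Firm C's profit: π = q_C(343 − 2q_C − q_D) − 82q_C.
∂π/∂q_C = 261 − 4q_C − q_D = 0 ⇒ q_C = 65.25 − 0.25q_D.
Similarly q_D = 60 − 0.25q_C.
Solving the two reaction functions simultaneously: (1 − (−0.25)(−0.25))q_C = 65.25 − 0.25·60, so 0.9375q_C = 50.25 and q_C = 53.6.
Then q_D = 60 − 0.25·53.6 = 46.6.
P_C = 343 − 2·53.6 − 46.6 = 189.2.
Profit = (189.2 − 82)·53.6 = 5745.92.

5745.92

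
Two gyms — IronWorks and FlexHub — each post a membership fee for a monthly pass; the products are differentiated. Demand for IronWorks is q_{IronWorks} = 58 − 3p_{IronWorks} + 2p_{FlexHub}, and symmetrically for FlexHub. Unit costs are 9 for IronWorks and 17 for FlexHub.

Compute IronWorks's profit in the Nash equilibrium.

567.1875

IronWorks's profit: π = (p_{IronWorks} − 9)(58 − 3p_{IronWorks} + 2p_{FlexHub}).
∂π/∂p_{IronWorks} = 85 − 6p_{IronWorks} + 2p_{FlexHub} = 0 ⇒ p_{IronWorks} = 85/6 + (1/3)p_{FlexHub}.
Similarly p_{FlexHub} = 109/6 + (1/3)p_{IronWorks}.
Plugging p_{FlexHub} into IronWorks's best response: p_{IronWorks} = 85/6 + (1/3)(109/6 + (1/3)p_{IronWorks}) ⇒ (8/9)p_{IronWorks} = 182/9, so p_{IronWorks} = 22.75.
Then p_{FlexHub} = 109/6 + (1/3)·22.75 = 25.75.
q_{IronWorks} = 58 − 3·22.75 + 2·25.75 = 41.25.
Profit = (22.75 − 9)·41.25 = 567.1875.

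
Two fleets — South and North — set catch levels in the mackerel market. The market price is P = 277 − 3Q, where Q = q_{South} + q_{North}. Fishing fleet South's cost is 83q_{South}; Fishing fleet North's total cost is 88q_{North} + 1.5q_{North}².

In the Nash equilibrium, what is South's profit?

2059.32

Fishing fleet South's profit: π = q_{South}(277 − 3(q_{South} + q_{North})) − 83q_{South}.
∂π/∂q_{South} = 194 − 6q_{South} − 3q_{North} = 0, so q_{South} = 97/3 − 0.5q_{North}.
For North: ∂π/∂q_{North} = 189 − 9q_{North} − 3q_{South} = 0 ⇒ q_{North} = 21 − (1/3)q_{South}.
Solving the two reaction functions simultaneously: (1 − (−0.5)(−1/3))q_{South} = 97/3 − 0.5·21, so (5/6)q_{South} = 131/6 and q_{South} = 26.2.
Then q_{North} = 21 − (1/3)·26.2 = 184/15.
Price P = 277 − 3·(577/15) = 161.6.
South's profit: (161.6 − 83)·26.2 = 2059.32.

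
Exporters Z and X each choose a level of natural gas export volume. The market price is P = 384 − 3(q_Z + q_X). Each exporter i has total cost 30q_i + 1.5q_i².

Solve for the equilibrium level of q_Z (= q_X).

29.5

Exporter Z's profit: π = q_Z(384 − 3(q_Z + q_X)) − 30q_Z − 1.5q_Z².
∂π/∂q_Z = 354 − 9q_Z − 3q_X = 0, so q_Z = 118/3 − (1/3)q_X.
The game is symmetric, so in equilibrium q_X = q_Z: the reaction function gives (4/3)q_Z = 118/3, hence q_Z = 29.5.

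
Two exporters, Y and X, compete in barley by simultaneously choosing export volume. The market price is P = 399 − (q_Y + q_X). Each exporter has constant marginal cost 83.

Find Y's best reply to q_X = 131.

92.5

Exporter Y's profit: π = q_Y(399 − (q_Y + q_X)) − 83q_Y.
∂π/∂q_Y = 316 − 2q_Y − q_X = 0, so q_Y = 158 − 0.5q_X.
At q_X = 131: q_Y = 158 − 0.5·131 = 92.5.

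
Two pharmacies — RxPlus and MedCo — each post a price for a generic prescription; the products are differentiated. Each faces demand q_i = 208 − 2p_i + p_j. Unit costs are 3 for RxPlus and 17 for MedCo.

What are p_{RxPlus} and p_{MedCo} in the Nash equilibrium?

RxPlus's profit: π = (p_{RxPlus} − 3)(208 − 2p_{RxPlus} + p_{MedCo}).
∂π/∂p_{RxPlus} = 214 − 4p_{RxPlus} + p_{MedCo} = 0 ⇒ p_{RxPlus} = 53.5 + 0.25p_{MedCo}.
Similarly p_{MedCo} = 60.5 + 0.25p_{RxPlus}.
Plugging p_{MedCo} into RxPlus's best response: p_{RxPlus} = 53.5 + 0.25(60.5 + 0.25p_{RxPlus}) ⇒ 0.9375p_{RxPlus} = 68.625, so p_{RxPlus} = 73.2.
Then p_{MedCo} = 60.5 + 0.25·73.2 = 78.8.

73.2, 78.8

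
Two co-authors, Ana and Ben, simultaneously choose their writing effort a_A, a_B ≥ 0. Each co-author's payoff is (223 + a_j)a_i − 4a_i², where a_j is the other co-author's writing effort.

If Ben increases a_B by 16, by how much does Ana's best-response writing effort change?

2

Ana's payoff is (223 + a_B)a_A − 4a_A².
∂π/∂a_A = 223 + a_B − 8a_A = 0, so a_A = 27.875 + 0.125a_B.
The reaction-function slope is 0.125, so a 16-unit rise in a_B moves a_A by 0.125 × 16 = 2. Ana's best response rises — the actions are strategic complements.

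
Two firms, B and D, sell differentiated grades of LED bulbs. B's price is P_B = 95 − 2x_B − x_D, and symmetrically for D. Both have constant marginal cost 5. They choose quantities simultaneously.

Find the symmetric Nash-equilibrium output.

Firm B's profit: π = x_B(95 − 2x_B − x_D) − 5x_B.
∂π/∂x_B = 90 − 4x_B − x_D = 0 ⇒ x_B = 22.5 − 0.25x_D.
The game is symmetric, so in equilibrium x_D = x_B: the reaction function gives 1.25x_B = 22.5, hence x_B = 18.

18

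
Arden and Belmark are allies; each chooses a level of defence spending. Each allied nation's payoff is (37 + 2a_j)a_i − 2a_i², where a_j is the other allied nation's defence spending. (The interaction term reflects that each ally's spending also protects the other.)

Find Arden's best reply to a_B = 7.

12.75

Arden's payoff is (37 + 2a_B)a_A − 2a_A².
∂π/∂a_A = 37 + 2a_B − 4a_A = 0, so a_A = 9.25 + 0.5a_B.
At a_B = 7: a_A = 9.25 + 0.5·7 = 12.75.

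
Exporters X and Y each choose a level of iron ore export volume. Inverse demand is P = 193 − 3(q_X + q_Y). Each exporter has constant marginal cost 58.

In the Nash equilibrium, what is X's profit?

675

Exporter X's profit: π = q_X(193 − 3(q_X + q_Y)) − 58q_X.
∂π/∂q_X = 135 − 6q_X − 3q_Y = 0, so q_X = 22.5 − 0.5q_Y.
By symmetry q_Y = q_X; substituting into the reaction function, 1.5q_X = 22.5 and q_X = 15.
Price P = 193 − 3·30 = 103.
X's profit: (103 − 58)·15 = 675.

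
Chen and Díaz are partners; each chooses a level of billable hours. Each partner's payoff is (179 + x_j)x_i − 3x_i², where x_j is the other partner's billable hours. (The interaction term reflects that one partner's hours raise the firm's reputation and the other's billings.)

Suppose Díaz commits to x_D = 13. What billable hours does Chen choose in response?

32

Chen's payoff is (179 + x_D)x_C − 3x_C².
∂π/∂x_C = 179 + x_D − 6x_C = 0, so x_C = 179/6 + (1/6)x_D.
At x_D = 13: x_C = 179/6 + (1/6)·13 = 32.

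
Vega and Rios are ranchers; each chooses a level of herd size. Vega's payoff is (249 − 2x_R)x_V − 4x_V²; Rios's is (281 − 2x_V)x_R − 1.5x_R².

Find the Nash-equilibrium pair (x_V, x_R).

Expanding Vega's payoff: 249x_V − 2x_Rx_V − 4x_V².
∂π/∂x_V = 249 − 2x_R − 8x_V = 0, so x_V = 31.125 − 0.25x_R.
Likewise for Rios: x_R = 281/3 − (2/3)x_V.
Solving the two reaction functions simultaneously: (1 − (−0.25)(−2/3))x_V = 31.125 − 0.25·(281/3), so (5/6)x_V = 185/24 and x_V = 9.25.
Then x_R = 281/3 − (2/3)·9.25 = 87.5.

9.25, 87.5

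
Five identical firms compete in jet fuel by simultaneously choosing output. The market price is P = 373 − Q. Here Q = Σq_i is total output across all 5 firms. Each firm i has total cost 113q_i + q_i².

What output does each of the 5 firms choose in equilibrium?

A representative firm's profit is π_i = q_i(373 − Q) − 113q_i − q_i², with Q = q_i + Σ_{j≠i} q_j.
First-order condition: 260 − 4q_i − Σ_{j≠i} q_j = 0.
With identical firms, set every q_j = q: then 260 − 4q − 4q = 0, i.e. q = 260/8 = 32.5.

32.5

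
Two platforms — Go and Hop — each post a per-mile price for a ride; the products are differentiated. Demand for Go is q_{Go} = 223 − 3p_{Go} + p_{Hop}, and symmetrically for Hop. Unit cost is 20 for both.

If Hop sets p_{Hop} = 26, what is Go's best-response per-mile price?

Go's profit: π = (p_{Go} − 20)(223 − 3p_{Go} + p_{Hop}).
∂π/∂p_{Go} = 283 − 6p_{Go} + p_{Hop} = 0 ⇒ p_{Go} = 283/6 + (1/6)p_{Hop}.
At p_{Hop} = 26: p_{Go} = 283/6 + (1/6)·26 = 51.5.

51.5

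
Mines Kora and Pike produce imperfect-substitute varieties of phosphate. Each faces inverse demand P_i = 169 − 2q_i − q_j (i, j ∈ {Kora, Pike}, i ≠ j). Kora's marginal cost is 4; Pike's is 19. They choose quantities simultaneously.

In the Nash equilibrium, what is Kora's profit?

Mine Kora's profit: π = q_{Kora}(169 − 2q_{Kora} − q_{Pike}) − 4q_{Kora}.
∂π/∂q_{Kora} = 165 − 4q_{Kora} − q_{Pike} = 0 ⇒ q_{Kora} = 41.25 − 0.25q_{Pike}.
Similarly q_{Pike} = 37.5 − 0.25q_{Kora}.
Plugging q_{Pike} into Kora's best response: q_{Kora} = 41.25 − 0.25(37.5 − 0.25q_{Kora}) ⇒ 0.9375q_{Kora} = 31.875, so q_{Kora} = 34.
Then q_{Pike} = 37.5 − 0.25·34 = 29.
P_{Kora} = 169 − 2·34 − 29 = 72.
Profit = (72 − 4)·34 = 2312.

2312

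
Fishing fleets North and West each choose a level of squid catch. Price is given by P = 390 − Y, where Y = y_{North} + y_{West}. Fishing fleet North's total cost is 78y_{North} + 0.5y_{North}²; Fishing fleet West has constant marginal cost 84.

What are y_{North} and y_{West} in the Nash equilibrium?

Fishing fleet North's profit: π = y_{North}(390 − (y_{North} + y_{West})) − 78y_{North} − 0.5y_{North}².
∂π/∂y_{North} = 312 − 3y_{North} − y_{West} = 0, so y_{North} = 104 − (1/3)y_{West}.
For West: ∂π/∂y_{West} = 306 − 2y_{West} − y_{North} = 0 ⇒ y_{West} = 153 − 0.5y_{North}.
Solving the two reaction functions simultaneously: (1 − (−1/3)(−0.5))y_{North} = 104 − (1/3)·153, so (5/6)y_{North} = 53 and y_{North} = 63.6.
Then y_{West} = 153 − 0.5·63.6 = 121.2.

63.6, 121.2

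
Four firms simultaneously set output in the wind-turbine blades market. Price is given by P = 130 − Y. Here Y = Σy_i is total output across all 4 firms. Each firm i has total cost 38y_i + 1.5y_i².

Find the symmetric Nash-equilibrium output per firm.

A representative firm's profit is π_i = y_i(130 − Y) − 38y_i − 1.5y_i², with Y = y_i + Σ_{j≠i} y_j.
First-order condition: 92 − 5y_i − Σ_{j≠i} y_j = 0.
With identical firms, set every y_j = y: then 92 − 5y − 3y = 0, i.e. y = 92/8 = 11.5.

11.5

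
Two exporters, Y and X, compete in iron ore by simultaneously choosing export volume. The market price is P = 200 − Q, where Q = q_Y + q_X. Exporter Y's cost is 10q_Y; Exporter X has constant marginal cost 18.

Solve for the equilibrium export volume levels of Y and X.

66, 58

Exporter Y's profit: π = q_Y(200 − (q_Y + q_X)) − 10q_Y.
∂π/∂q_Y = 190 − 2q_Y − q_X = 0, so q_Y = 95 − 0.5q_X.
By the same steps for X: q_X = 91 − 0.5q_Y.
Solving the two reaction functions simultaneously: (1 − (−0.5)(−0.5))q_Y = 95 − 0.5·91, so 0.75q_Y = 49.5 and q_Y = 66.
Then q_X = 91 − 0.5·66 = 58.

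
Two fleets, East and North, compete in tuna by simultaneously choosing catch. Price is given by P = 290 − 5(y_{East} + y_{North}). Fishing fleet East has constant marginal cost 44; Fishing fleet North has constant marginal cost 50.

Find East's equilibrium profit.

Fishing fleet East's profit: π = y_{East}(290 − 5(y_{East} + y_{North})) − 44y_{East}.
∂π/∂y_{East} = 246 − 10y_{East} − 5y_{North} = 0, so y_{East} = 24.6 − 0.5y_{North}.
By the same steps for North: y_{North} = 24 − 0.5y_{East}.
Solving the two reaction functions simultaneously: (1 − (−0.5)(−0.5))y_{East} = 24.6 − 0.5·24, so 0.75y_{East} = 12.6 and y_{East} = 16.8.
Then y_{North} = 24 − 0.5·16.8 = 15.6.
Price P = 290 − 5·32.4 = 128.
East's profit: (128 − 44)·16.8 = 1411.2.

1411.2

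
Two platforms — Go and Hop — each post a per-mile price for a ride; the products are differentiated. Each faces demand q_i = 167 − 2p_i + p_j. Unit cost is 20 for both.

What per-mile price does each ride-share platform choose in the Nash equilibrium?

69

Go's profit: π = (p_{Go} − 20)(167 − 2p_{Go} + p_{Hop}).
∂π/∂p_{Go} = 207 − 4p_{Go} + p_{Hop} = 0 ⇒ p_{Go} = 51.75 + 0.25p_{Hop}.
Setting p_{Go} = p_{Hop} in the reaction function: p_{Go} = 51.75 + 0.25p_{Go}, so p_{Go} = 51.75 / 0.75 = 69.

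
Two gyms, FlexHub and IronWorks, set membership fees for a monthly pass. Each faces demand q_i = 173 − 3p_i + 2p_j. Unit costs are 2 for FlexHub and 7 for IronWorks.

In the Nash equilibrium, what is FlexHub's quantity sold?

FlexHub's profit: π = (p_{FlexHub} − 2)(173 − 3p_{FlexHub} + 2p_{IronWorks}).
∂π/∂p_{FlexHub} = 179 − 6p_{FlexHub} + 2p_{IronWorks} = 0 ⇒ p_{FlexHub} = 179/6 + (1/3)p_{IronWorks}.
Similarly p_{IronWorks} = 97/3 + (1/3)p_{FlexHub}.
Solving the two reaction functions simultaneously: (1 − (1/3)(1/3))p_{FlexHub} = 179/6 + (1/3)·(97/3), so (8/9)p_{FlexHub} = 731/18 and p_{FlexHub} = 45.6875.
Then p_{IronWorks} = 97/3 + (1/3)·45.6875 = 47.5625.
q_{FlexHub} = 173 − 3·45.6875 + 2·47.5625 = 131.0625.

131.0625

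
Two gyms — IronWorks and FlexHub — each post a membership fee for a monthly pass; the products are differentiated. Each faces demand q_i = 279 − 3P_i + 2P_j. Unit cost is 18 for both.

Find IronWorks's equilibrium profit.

IronWorks's profit: π = (P_{IronWorks} − 18)(279 − 3P_{IronWorks} + 2P_{FlexHub}).
∂π/∂P_{IronWorks} = 333 − 6P_{IronWorks} + 2P_{FlexHub} = 0 ⇒ P_{IronWorks} = 55.5 + (1/3)P_{FlexHub}.
By symmetry P_{FlexHub} = P_{IronWorks}; substituting into the reaction function, (2/3)P_{IronWorks} = 55.5 and P_{IronWorks} = 83.25.
q_{IronWorks} = 279 − 3·83.25 + 2·83.25 = 195.75.
Profit = (83.25 − 18)·195.75 = 12772.6875.

12772.6875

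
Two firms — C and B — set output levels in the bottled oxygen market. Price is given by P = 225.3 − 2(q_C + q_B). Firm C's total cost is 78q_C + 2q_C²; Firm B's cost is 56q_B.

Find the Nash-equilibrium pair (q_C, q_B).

8.95, 37.85

Firm C's profit: π = q_C(225.3 − 2(q_C + q_B)) − 78q_C − 2q_C².
∂π/∂q_C = 147.3 − 8q_C − 2q_B = 0, so q_C = 18.4125 − 0.25q_B.
For B: ∂π/∂q_B = 169.3 − 4q_B − 2q_C = 0 ⇒ q_B = 42.325 − 0.5q_C.
Plugging q_B into C's best response: q_C = 18.4125 − 0.25(42.325 − 0.5q_C) ⇒ 0.875q_C = 1253/160, so q_C = 8.95.
Then q_B = 42.325 − 0.5·8.95 = 37.85.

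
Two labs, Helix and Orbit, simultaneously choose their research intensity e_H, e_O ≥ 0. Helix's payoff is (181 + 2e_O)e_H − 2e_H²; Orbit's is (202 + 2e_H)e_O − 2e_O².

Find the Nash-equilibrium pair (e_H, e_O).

Expanding Helix's payoff: 181e_H + 2e_Oe_H − 2e_H².
∂π/∂e_H = 181 + 2e_O − 4e_H = 0, so e_H = 45.25 + 0.5e_O.
Likewise for Orbit: e_O = 50.5 + 0.5e_H.
Plugging e_O into Helix's best response: e_H = 45.25 + 0.5(50.5 + 0.5e_H) ⇒ 0.75e_H = 70.5, so e_H = 94.
Then e_O = 50.5 + 0.5·94 = 97.5.

94, 97.5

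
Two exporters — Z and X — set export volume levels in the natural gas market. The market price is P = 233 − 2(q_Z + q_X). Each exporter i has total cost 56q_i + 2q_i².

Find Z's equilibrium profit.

1253.16

Exporter Z's profit: π = q_Z(233 − 2(q_Z + q_X)) − 56q_Z − 2q_Z².
∂π/∂q_Z = 177 − 8q_Z − 2q_X = 0, so q_Z = 22.125 − 0.25q_X.
By symmetry q_X = q_Z; substituting into the reaction function, 1.25q_Z = 22.125 and q_Z = 17.7.
Price P = 233 − 2·35.4 = 162.2.
Z's profit: (162.2 − 56)·17.7 − 2(17.7)² = 1253.16.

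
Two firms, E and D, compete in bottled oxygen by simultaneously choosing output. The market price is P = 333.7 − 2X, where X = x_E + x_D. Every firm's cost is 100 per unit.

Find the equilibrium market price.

Firm E's profit: π = x_E(333.7 − 2(x_E + x_D)) − 100x_E.
∂π/∂x_E = 233.7 − 4x_E − 2x_D = 0, so x_E = 58.425 − 0.5x_D.
Setting x_E = x_D in the reaction function: x_E = 58.425 − 0.5x_E, so x_E = 58.425 / 1.5 = 38.95.
Equilibrium price: P = 333.7 − 2·77.9 = 177.9.

177.9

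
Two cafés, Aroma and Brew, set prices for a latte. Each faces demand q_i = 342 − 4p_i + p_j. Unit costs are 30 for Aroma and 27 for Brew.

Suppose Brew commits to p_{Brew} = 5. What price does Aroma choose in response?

Aroma's profit: π = (p_{Aroma} − 30)(342 − 4p_{Aroma} + p_{Brew}).
∂π/∂p_{Aroma} = 462 − 8p_{Aroma} + p_{Brew} = 0 ⇒ p_{Aroma} = 57.75 + 0.125p_{Brew}.
At p_{Brew} = 5: p_{Aroma} = 57.75 + 0.125·5 = 58.375.

58.375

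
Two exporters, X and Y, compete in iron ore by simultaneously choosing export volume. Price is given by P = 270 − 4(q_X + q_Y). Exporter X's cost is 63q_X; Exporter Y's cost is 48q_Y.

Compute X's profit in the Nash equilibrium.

Exporter X's profit: π = q_X(270 − 4(q_X + q_Y)) − 63q_X.
∂π/∂q_X = 207 − 8q_X − 4q_Y = 0, so q_X = 25.875 − 0.5q_Y.
By the same steps for Y: q_Y = 27.75 − 0.5q_X.
Plugging q_Y into X's best response: q_X = 25.875 − 0.5(27.75 − 0.5q_X) ⇒ 0.75q_X = 12, so q_X = 16.
Then q_Y = 27.75 − 0.5·16 = 19.75.
Price P = 270 − 4·35.75 = 127.
X's profit: (127 − 63)·16 = 1024.

1024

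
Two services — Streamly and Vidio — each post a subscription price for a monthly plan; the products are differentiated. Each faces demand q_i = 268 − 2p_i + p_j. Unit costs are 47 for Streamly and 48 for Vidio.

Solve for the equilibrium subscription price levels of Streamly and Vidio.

120.8, 121.2

Streamly's profit: π = (p_{Streamly} − 47)(268 − 2p_{Streamly} + p_{Vidio}).
∂π/∂p_{Streamly} = 362 − 4p_{Streamly} + p_{Vidio} = 0 ⇒ p_{Streamly} = 90.5 + 0.25p_{Vidio}.
Similarly p_{Vidio} = 91 + 0.25p_{Streamly}.
Substituting the second reaction function into the first: p_{Streamly} = 90.5 + 0.25(91 + 0.25p_{Streamly}), which gives 0.9375p_{Streamly} = 113.25 ⇒ p_{Streamly} = 120.8.
Then p_{Vidio} = 91 + 0.25·120.8 = 121.2.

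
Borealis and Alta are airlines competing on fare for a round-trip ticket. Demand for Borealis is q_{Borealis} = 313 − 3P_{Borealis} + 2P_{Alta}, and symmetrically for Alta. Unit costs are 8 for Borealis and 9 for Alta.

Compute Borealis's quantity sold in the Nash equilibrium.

Borealis's profit: π = (P_{Borealis} − 8)(313 − 3P_{Borealis} + 2P_{Alta}).
∂π/∂P_{Borealis} = 337 − 6P_{Borealis} + 2P_{Alta} = 0 ⇒ P_{Borealis} = 337/6 + (1/3)P_{Alta}.
Similarly P_{Alta} = 170/3 + (1/3)P_{Borealis}.
Solving the two reaction functions simultaneously: (1 − (1/3)(1/3))P_{Borealis} = 337/6 + (1/3)·(170/3), so (8/9)P_{Borealis} = 1351/18 and P_{Borealis} = 84.4375.
Then P_{Alta} = 170/3 + (1/3)·84.4375 = 84.8125.
q_{Borealis} = 313 − 3·84.4375 + 2·84.8125 = 229.3125.

229.3125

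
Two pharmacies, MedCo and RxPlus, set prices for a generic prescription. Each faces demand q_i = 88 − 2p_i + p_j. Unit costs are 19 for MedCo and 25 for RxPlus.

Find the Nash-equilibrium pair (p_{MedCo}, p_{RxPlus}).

MedCo's profit: π = (p_{MedCo} − 19)(88 − 2p_{MedCo} + p_{RxPlus}).
∂π/∂p_{MedCo} = 126 − 4p_{MedCo} + p_{RxPlus} = 0 ⇒ p_{MedCo} = 31.5 + 0.25p_{RxPlus}.
Similarly p_{RxPlus} = 34.5 + 0.25p_{MedCo}.
Substituting the second reaction function into the first: p_{MedCo} = 31.5 + 0.25(34.5 + 0.25p_{MedCo}), which gives 0.9375p_{MedCo} = 40.125 ⇒ p_{MedCo} = 42.8.
Then p_{RxPlus} = 34.5 + 0.25·42.8 = 45.2.

42.8, 45.2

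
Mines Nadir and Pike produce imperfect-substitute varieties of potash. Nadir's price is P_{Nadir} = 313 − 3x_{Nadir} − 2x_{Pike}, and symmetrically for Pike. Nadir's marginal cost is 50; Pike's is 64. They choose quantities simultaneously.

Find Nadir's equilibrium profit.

3417.1875

Mine Nadir's profit: π = x_{Nadir}(313 − 3x_{Nadir} − 2x_{Pike}) − 50x_{Nadir}.
∂π/∂x_{Nadir} = 263 − 6x_{Nadir} − 2x_{Pike} = 0 ⇒ x_{Nadir} = 263/6 − (1/3)x_{Pike}.
Similarly x_{Pike} = 41.5 − (1/3)x_{Nadir}.
Solving the two reaction functions simultaneously: (1 − (−1/3)(−1/3))x_{Nadir} = 263/6 − (1/3)·41.5, so (8/9)x_{Nadir} = 30 and x_{Nadir} = 33.75.
Then x_{Pike} = 41.5 − (1/3)·33.75 = 30.25.
P_{Nadir} = 313 − 3·33.75 − 2·30.25 = 151.25.
Profit = (151.25 − 50)·33.75 = 3417.1875.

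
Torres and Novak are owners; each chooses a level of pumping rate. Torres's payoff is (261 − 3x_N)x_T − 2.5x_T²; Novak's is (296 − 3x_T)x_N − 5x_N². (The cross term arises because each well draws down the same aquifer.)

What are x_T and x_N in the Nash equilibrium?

Expanding Torres's payoff: 261x_T − 3x_Nx_T − 2.5x_T².
∂π/∂x_T = 261 − 3x_N − 5x_T = 0, so x_T = 52.2 − 0.6x_N.
Likewise for Novak: x_N = 29.6 − 0.3x_T.
Substituting the second reaction function into the first: x_T = 52.2 − 0.6(29.6 − 0.3x_T), which gives 0.82x_T = 34.44 ⇒ x_T = 42.
Then x_N = 29.6 − 0.3·42 = 17.

42, 17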